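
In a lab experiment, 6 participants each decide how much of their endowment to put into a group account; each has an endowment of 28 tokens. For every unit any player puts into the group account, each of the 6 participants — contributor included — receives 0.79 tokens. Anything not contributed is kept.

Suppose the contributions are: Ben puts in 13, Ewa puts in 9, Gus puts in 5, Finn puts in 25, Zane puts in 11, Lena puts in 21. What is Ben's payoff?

81.36 tokens

Total contributed: 13 + 9 + 5 + 25 + 11 + 21 = 84.
Each receives 0.79 × 84 = 66.36 from the group account.
Ben keeps 28 − 13 = 15, so Ben's payoff is 15 + 66.36 = 81.36.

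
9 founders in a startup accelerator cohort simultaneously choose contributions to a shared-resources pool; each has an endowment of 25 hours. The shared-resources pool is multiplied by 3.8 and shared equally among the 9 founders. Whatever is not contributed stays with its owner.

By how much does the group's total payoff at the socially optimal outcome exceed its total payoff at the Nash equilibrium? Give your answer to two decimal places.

630.00 hours

Each contributed unit returns 3.8/9 = 0.4222 to its contributor — below 1 — so contributing 0 is dominant for every player. At the Nash equilibrium everyone keeps their 25, and the group total is 9 × 25 = 225.
Each contributed unit returns 3.800 to the group as a whole (0.4222 to each of 9 players), which exceeds 1, so the social optimum is full contribution: group total = 3.800 × 225 = 855.00.
Efficiency loss = 855.00 − 225 = 630.00.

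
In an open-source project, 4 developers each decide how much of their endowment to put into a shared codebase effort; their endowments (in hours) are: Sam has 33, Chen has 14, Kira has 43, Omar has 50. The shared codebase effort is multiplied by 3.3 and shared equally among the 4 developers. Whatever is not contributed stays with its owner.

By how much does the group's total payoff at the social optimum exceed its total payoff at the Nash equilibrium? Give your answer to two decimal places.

322.00 hours

The private return per contributed unit is 3.3/4 = 0.8250 < 1 for every player regardless of endowment, so the Nash equilibrium is zero contribution and the group total is Σ E_j = 33 + 14 + 43 + 50 = 140.
Each contributed unit returns 3.300 to the group, so the social optimum is full contribution by everyone: group total = 3.300 × 140 = 462.00.
Efficiency loss = (3.300 − 1) × 140 = 322.00.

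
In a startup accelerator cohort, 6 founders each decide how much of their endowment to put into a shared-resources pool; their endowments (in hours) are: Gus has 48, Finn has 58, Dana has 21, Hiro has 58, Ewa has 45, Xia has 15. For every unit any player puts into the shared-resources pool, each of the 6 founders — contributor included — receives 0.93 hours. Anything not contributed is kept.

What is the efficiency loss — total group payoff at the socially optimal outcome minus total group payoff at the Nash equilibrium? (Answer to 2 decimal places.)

1122.10 hours

The private return per contributed unit is 0.93 < 1 for everyone, so the Nash equilibrium is zero contribution and the group total is Σ E_j = 48 + 58 + 21 + 58 + 45 + 15 = 245.
Each contributed unit returns 5.580 to the group, so the social optimum is full contribution by everyone: group total = 5.580 × 245 = 1367.10.
Efficiency loss = (5.580 − 1) × 245 = 1122.10.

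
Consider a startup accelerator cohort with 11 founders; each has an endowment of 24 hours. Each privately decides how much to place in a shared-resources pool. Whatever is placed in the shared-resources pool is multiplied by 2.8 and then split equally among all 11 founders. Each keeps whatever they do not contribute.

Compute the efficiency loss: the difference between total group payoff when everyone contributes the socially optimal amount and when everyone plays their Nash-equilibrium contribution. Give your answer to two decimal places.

475.20 hours

Each contributed unit returns 2.8/11 = 0.2545 to its contributor — below 1 — so contributing 0 is dominant for every player. At the Nash equilibrium everyone keeps their 24, and the group total is 11 × 24 = 264.
Each contributed unit returns 2.800 to the group as a whole (0.2545 to each of 11 players), which exceeds 1, so the social optimum is full contribution: group total = 2.800 × 264 = 739.20.
Efficiency loss = 739.20 − 264 = 475.20.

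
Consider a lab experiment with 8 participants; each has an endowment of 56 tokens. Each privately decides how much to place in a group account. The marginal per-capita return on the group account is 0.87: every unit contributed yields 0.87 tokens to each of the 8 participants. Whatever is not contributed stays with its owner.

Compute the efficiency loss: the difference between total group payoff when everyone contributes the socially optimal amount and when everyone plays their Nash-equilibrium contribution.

The private return per contributed unit is 0.87 < 1, so contributing 0 is dominant for every player. At the Nash equilibrium everyone keeps their 56, and the group total is 8 × 56 = 448.
Each contributed unit returns 6.960 to the group as a whole (0.87 to each of 8 players), which exceeds 1, so the social optimum is full contribution: group total = 6.960 × 448 = 3118.08.
Efficiency loss = 3118.08 − 448 = 2670.08.

2670.08 tokens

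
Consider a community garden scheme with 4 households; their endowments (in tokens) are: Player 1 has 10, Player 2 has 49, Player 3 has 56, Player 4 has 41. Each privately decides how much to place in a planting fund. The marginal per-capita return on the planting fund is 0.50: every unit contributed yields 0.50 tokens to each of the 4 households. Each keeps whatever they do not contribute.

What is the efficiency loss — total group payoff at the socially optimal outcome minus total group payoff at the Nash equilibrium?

The private return per contributed unit is 0.50 < 1 for everyone, so the Nash equilibrium is zero contribution and the group total is Σ E_j = 10 + 49 + 56 + 41 = 156.
Each contributed unit returns 2.000 to the group, so the social optimum is full contribution by everyone: group total = 2.000 × 156 = 312.00.
Efficiency loss = (2.000 − 1) × 156 = 156.00.

156.00 tokens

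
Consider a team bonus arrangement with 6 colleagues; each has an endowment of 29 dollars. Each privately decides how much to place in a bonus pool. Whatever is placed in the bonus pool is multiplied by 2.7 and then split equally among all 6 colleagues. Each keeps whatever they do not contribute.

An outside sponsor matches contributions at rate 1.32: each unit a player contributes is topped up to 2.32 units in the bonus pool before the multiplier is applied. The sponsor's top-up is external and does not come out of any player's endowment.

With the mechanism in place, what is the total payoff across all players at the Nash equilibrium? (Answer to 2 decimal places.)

1089.94 dollars

Under the mechanism each unit contributed yields 2.7 × 2.32 / 6 = 1.0440 back to its contributor per unit of net cost, which exceeds 1, making full contribution the dominant choice for everyone.
So the Nash equilibrium is full contribution by all 6; the group earns 2.7 × 2.32 × 174 = 1089.94.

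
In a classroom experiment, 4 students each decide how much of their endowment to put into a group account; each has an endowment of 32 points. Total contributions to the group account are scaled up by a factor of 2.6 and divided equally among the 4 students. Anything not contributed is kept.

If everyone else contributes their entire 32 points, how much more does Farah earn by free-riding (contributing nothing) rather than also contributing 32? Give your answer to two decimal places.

Switching from a contribution of 32 to 0 lets Farah keep an extra 32 points, but lowers the group account by 32, which costs Farah their own share of that drop: 2.6/4 × 32 = 20.80.
Net gain = 32 − 20.80 = 11.20. The private return per contributed unit (0.6500) is below 1, so free-riding is indeed the best response regardless of what the others do.

11.20 points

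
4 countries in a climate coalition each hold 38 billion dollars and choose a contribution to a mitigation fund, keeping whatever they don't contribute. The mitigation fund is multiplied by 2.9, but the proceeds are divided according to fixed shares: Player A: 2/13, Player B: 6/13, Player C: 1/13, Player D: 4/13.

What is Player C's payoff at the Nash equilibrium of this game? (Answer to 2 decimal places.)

46.48 billion dollars

Player j's private return per contributed unit is 2.9 × (j's share). Contributing is weakly dominant for j when that share is at least 1/2.9 = 0.3448, and contributing 0 is dominant otherwise.
Player B alone (share 6/13) is above the threshold, contributing 38; the remaining 3 contribute 0. Total contributed: 38.
Player C keeps 38 and receives 2.9 × 38 × 1/13 = 8.48 from the mitigation fund, for a payoff of 46.48.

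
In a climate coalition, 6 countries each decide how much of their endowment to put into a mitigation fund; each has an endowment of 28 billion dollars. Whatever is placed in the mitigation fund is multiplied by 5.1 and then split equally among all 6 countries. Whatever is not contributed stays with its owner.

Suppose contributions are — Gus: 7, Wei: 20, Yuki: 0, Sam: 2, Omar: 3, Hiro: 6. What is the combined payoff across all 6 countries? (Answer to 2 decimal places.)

323.80 billion dollars

Total contributed: 7 + 20 + 0 + 2 + 3 + 6 = 38; total kept: 6 × 28 − 38 = 130.
The mitigation fund pays out 5.1 × 38 = 193.80 in aggregate.
Group total = 130 + 193.80 = 323.80.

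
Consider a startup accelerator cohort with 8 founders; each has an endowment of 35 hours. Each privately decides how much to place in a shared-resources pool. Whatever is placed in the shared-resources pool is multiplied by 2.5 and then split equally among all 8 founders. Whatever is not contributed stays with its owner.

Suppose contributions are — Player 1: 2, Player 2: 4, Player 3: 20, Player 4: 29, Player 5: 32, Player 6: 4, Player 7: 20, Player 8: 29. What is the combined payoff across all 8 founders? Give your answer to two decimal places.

Total contributed: 2 + 4 + 20 + 29 + 32 + 4 + 20 + 29 = 140; total kept: 8 × 35 − 140 = 140.
The shared-resources pool pays out 2.5 × 140 = 350.00 in aggregate.
Group total = 140 + 350.00 = 490.00.

490.00 hours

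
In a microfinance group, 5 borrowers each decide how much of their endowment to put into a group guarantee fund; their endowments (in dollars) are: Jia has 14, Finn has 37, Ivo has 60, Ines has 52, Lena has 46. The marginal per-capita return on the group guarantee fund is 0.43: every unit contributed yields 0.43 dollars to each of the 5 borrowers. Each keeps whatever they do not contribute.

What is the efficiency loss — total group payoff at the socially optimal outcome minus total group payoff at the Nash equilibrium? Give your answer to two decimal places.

The private return per contributed unit is 0.43 < 1 for everyone, so the Nash equilibrium is zero contribution and the group total is Σ E_j = 14 + 37 + 60 + 52 + 46 = 209.
Each contributed unit returns 2.150 to the group, so the social optimum is full contribution by everyone: group total = 2.150 × 209 = 449.35.
Efficiency loss = (2.150 − 1) × 209 = 240.35.

240.35 dollars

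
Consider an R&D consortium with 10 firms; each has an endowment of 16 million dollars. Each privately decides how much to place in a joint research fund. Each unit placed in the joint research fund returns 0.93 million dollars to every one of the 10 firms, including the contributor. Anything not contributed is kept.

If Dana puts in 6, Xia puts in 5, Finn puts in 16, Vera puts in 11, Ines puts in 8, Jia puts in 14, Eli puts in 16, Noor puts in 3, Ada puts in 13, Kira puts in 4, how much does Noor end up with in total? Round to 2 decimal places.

102.28 million dollars

Total contributed: 6 + 5 + 16 + 11 + 8 + 14 + 16 + 3 + 13 + 4 = 96.
Each receives 0.93 × 96 = 89.28 from the joint research fund.
Noor keeps 16 − 3 = 13, so Noor's payoff is 13 + 89.28 = 102.28.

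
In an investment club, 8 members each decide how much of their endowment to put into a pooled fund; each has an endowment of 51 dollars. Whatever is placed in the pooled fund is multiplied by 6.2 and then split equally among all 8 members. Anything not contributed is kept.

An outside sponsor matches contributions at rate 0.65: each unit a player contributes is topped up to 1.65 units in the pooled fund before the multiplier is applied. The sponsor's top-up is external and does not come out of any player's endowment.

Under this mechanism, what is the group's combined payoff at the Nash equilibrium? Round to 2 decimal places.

The effective private return per unit is now 6.2 × 1.65 / 8 = 1.2788 > 1, so every player's dominant strategy flips to full contribution.
So the Nash equilibrium is full contribution by all 8; the group earns 6.2 × 1.65 × 408 = 4173.84.

4173.84 dollars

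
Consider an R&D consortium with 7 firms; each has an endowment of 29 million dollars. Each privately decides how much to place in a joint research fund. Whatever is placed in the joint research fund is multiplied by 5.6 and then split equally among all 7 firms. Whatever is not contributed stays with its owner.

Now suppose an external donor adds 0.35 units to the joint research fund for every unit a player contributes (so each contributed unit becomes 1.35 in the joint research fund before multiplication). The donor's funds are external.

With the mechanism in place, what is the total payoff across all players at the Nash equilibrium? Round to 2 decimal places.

The effective private return per unit is now 5.6 × 1.35 / 7 = 1.0800 > 1, so every player's dominant strategy flips to full contribution.
At the Nash equilibrium everyone contributes 29. Group total payoff = 5.6 × 1.35 × 203 = 1534.68.

1534.68 million dollars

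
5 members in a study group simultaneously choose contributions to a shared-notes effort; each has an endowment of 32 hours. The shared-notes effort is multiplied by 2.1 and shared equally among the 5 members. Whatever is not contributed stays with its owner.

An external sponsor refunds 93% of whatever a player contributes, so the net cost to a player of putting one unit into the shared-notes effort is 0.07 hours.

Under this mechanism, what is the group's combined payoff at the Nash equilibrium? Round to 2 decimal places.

Under the mechanism each unit contributed yields (2.1/5) / 0.07 = 6.0000 back to its contributor per unit of net cost, which exceeds 1, making full contribution the dominant choice for everyone.
At the Nash equilibrium everyone contributes 32. Group total payoff = 5 × (32 × 0.93 + 2.1 × 32) = 484.80.

484.80 hours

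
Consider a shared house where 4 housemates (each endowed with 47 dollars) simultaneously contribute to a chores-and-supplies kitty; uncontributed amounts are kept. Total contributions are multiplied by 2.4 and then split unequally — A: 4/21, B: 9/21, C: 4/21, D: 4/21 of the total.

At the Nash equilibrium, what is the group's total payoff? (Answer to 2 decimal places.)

For player j, contributing a unit is worthwhile iff 2.4 × (j's share) ≥ 1, i.e. iff j's share is at least 0.4167.
Only B (9/21) clears that bar, contributing 47; the remaining 3 contribute 0. Total contributed: 47.
The chores-and-supplies kitty pays out 2.4 × 47 = 112.80 in total (split across the unequal shares, but the aggregate is all that matters for the group sum).
The 3 free-riders keep 47 each, adding 141. Group total = 141 + 112.80 = 253.80.

253.80 dollars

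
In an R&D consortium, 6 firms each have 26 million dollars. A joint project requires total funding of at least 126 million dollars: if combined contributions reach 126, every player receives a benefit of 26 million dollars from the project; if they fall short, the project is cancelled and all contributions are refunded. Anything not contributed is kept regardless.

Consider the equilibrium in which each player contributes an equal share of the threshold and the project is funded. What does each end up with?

Equal share of the threshold: 126/6 = 21.
At this profile no one gains by cutting their contribution: any cut drops the total below 126, the project is cancelled, contributions are refunded, and the deviator ends with 26, which is less than 26 − 21 + 26 = 31. Contributing more than 21 just wastes the excess. So contributing exactly 21 is a best response.
Each player's payoff: 26 − 21 + 26 = 31.

31 million dollars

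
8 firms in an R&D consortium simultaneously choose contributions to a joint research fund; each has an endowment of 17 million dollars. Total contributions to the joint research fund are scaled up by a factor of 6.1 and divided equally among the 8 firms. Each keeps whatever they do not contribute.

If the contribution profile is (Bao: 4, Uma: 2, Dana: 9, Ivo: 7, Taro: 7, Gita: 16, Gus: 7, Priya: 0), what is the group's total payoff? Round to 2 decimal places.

Total contributed: 4 + 2 + 9 + 7 + 7 + 16 + 7 + 0 = 52; total kept: 8 × 17 − 52 = 84.
The joint research fund pays out 6.1 × 52 = 317.20 in aggregate.
Group total = 84 + 317.20 = 401.20.

401.20 million dollars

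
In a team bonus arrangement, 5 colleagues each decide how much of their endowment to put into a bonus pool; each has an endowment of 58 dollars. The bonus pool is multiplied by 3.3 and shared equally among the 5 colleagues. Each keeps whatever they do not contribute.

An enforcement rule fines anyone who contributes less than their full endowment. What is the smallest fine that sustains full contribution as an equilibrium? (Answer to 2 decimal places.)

Given the others contribute fully, the best deviation is to contribute 0 (any partial contribution still incurs the fine and gives up units whose private return 0.6600 is below 1).
Deviating from 58 to 0 saves 58 dollars but forfeits the deviator's share of the drop in the bonus pool: 3.3/5 × 58 = 38.28.
So the deviation gain is 58 − 38.28 = 19.72, and the fine must be at least 19.72 dollars to wipe it out.

19.72 dollars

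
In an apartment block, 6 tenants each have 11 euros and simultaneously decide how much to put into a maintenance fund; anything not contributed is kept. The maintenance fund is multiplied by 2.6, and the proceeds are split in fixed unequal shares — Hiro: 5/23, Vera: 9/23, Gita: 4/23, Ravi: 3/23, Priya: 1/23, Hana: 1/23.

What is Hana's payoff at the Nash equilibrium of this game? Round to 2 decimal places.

12.24 euros

Each unit j contributes comes back to j as 2.6 × (j's share), so j prefers to contribute only if that share exceeds 1/2.6 = 0.3846; otherwise keeping the unit dominates.
The only share above 0.3846 is Vera's 9/23, contributing 11; the remaining 5 contribute 0. Total contributed: 11.
Hana keeps 11 and receives 2.6 × 11 × 1/23 = 1.24 from the maintenance fund, for a payoff of 12.24.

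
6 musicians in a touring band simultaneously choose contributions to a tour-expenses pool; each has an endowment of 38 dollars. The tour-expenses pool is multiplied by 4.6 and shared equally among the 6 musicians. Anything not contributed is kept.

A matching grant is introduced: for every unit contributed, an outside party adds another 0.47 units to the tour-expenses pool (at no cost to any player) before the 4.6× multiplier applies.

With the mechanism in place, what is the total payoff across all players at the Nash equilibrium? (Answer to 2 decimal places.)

1541.74 dollars

With the mechanism, a contributed unit returns 4.6 × 1.47 / 6 = 1.1270 per unit of net cost to the contributor — now above 1 — so contributing fully is weakly dominant for every player.
So the Nash equilibrium is full contribution by all 6; the group earns 4.6 × 1.47 × 228 = 1541.74.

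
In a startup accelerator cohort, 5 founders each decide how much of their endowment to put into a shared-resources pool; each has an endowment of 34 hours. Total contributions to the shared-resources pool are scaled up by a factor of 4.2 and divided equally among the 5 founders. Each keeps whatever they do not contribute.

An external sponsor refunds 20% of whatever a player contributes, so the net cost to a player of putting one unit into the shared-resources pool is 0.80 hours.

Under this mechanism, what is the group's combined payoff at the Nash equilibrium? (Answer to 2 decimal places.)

748.00 hours

The effective private return per unit is now (4.2/5) / 0.80 = 1.0500 > 1, so every player's dominant strategy flips to full contribution.
So the Nash equilibrium is full contribution by all 5; the group earns 5 × (34 × 0.20 + 4.2 × 34) = 748.00.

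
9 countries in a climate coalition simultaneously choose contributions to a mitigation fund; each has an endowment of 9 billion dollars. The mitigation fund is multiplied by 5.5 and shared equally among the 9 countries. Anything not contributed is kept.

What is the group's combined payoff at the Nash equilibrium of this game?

Each contributed unit returns 5.5/9 = 0.6111 to its contributor — below 1 — so contributing 0 is dominant for every player. At the Nash equilibrium everyone keeps their 9, and the group total is 9 × 9 = 81.

81.00 billion dollars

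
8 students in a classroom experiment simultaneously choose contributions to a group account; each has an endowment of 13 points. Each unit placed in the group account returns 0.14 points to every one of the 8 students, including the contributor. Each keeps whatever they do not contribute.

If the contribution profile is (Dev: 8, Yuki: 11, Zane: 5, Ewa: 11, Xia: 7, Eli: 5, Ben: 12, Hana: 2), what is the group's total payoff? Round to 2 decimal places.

Total contributed: 8 + 11 + 5 + 11 + 7 + 5 + 12 + 2 = 61; total kept: 8 × 13 − 61 = 43.
The group account pays out 0.14 × 8 × 61 = 68.32 in aggregate.
Group total = 43 + 68.32 = 111.32.

111.32 points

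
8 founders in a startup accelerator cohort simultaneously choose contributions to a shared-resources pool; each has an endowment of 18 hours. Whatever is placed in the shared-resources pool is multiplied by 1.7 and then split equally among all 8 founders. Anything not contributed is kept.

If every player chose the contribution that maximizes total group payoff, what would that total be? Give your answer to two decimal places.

244.80 hours

Each contributed unit returns 1.700 to the group as a whole (0.2125 to each of 8 players), which exceeds 1, so the social optimum is full contribution: group total = 1.700 × 144 = 244.80.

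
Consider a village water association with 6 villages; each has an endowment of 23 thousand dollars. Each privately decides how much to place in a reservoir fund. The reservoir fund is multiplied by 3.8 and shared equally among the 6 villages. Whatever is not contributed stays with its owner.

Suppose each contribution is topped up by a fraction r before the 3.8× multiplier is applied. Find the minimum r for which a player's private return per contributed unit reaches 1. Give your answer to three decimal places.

With matching at rate r, one contributed unit becomes (1 + r) in the reservoir fund and returns 3.8 × (1 + r) / 6 to the contributor.
Setting this equal to 1: 1 + r = 6/3.8 = 1.5789.
So the minimum matching rate is r = 1.5789 − 1 = 0.579.

0.579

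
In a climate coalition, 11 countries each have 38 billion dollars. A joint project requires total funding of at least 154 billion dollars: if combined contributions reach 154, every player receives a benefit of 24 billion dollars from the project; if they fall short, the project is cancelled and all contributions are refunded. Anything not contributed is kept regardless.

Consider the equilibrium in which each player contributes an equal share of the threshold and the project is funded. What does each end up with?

Equal share of the threshold: 154/11 = 14.
At this profile no one gains by cutting their contribution: any cut drops the total below 154, the project is cancelled, contributions are refunded, and the deviator ends with 38, which is less than 38 − 14 + 24 = 48. Contributing more than 14 just wastes the excess. So contributing exactly 14 is a best response.
Each player's payoff: 38 − 14 + 24 = 48.

48 billion dollars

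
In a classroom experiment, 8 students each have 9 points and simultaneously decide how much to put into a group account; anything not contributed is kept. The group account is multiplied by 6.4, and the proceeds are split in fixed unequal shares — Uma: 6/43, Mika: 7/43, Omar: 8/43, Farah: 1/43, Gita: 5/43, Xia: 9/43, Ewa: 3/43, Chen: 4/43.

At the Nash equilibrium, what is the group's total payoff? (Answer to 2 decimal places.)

217.80 points

Each unit j contributes comes back to j as 6.4 × (j's share), so j prefers to contribute only if that share exceeds 1/6.4 = 0.1563; otherwise keeping the unit dominates.
Mika, Omar and Xia are above the threshold, contributing 9 each; the remaining 5 contribute 0. Total contributed: 27.
The group account pays out 6.4 × 27 = 172.80 in total (split across the unequal shares, but the aggregate is all that matters for the group sum).
The 5 free-riders keep 9 each, adding 45. Group total = 45 + 172.80 = 217.80.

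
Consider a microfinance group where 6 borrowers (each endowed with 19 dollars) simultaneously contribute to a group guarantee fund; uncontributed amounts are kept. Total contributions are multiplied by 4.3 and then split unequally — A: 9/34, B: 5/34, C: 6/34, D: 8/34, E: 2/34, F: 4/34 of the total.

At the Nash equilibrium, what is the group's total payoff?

Player j's private return per contributed unit is 4.3 × (j's share). Contributing is weakly dominant for j when that share is at least 1/4.3 = 0.2326, and contributing 0 is dominant otherwise.
The shares above 0.2326 belong to A and D, contributing 19 each; the remaining 4 contribute 0. Total contributed: 38.
The group guarantee fund pays out 4.3 × 38 = 163.40 in total (split across the unequal shares, but the aggregate is all that matters for the group sum).
The 4 free-riders keep 19 each, adding 76. Group total = 76 + 163.40 = 239.40.

239.40 dollars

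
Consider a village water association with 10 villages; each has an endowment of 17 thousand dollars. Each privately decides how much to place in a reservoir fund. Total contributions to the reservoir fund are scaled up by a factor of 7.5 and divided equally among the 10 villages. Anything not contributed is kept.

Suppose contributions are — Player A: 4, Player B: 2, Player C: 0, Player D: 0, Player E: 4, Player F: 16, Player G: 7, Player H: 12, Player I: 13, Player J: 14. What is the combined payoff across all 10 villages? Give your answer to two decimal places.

638.00 thousand dollars

Total contributed: 4 + 2 + 0 + 0 + 4 + 16 + 7 + 12 + 13 + 14 = 72; total kept: 10 × 17 − 72 = 98.
The reservoir fund pays out 7.5 × 72 = 540.00 in aggregate.
Group total = 98 + 540.00 = 638.00.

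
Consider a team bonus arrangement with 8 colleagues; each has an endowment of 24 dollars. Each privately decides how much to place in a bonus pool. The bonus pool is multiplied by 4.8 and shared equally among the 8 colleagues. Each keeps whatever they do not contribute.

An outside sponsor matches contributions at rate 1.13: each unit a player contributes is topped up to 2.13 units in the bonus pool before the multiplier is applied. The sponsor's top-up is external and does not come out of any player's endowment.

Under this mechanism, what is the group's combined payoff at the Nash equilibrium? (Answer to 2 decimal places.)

With the mechanism, a contributed unit returns 4.8 × 2.13 / 8 = 1.2780 per unit of net cost to the contributor — now above 1 — so contributing fully is weakly dominant for every player.
At the Nash equilibrium everyone contributes 24. Group total payoff = 4.8 × 2.13 × 192 = 1963.01.

1963.01 dollars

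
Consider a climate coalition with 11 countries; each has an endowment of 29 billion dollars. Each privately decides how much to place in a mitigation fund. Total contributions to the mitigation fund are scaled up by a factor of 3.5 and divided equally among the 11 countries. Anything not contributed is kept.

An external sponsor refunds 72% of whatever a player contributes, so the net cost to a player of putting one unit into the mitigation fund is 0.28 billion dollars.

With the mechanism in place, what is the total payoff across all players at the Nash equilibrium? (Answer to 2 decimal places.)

1346.18 billion dollars

Under the mechanism each unit contributed yields (3.5/11) / 0.28 = 1.1364 back to its contributor per unit of net cost, which exceeds 1, making full contribution the dominant choice for everyone.
So the Nash equilibrium is full contribution by all 11; the group earns 11 × (29 × 0.72 + 3.5 × 29) = 1346.18.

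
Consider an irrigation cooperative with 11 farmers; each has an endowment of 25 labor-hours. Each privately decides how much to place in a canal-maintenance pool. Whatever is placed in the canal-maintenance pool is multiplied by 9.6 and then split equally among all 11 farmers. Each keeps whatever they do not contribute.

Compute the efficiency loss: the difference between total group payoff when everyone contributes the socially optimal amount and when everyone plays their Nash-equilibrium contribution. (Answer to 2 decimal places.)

Each contributed unit returns 9.6/11 = 0.8727 to its contributor — below 1 — so contributing 0 is dominant for every player. At the Nash equilibrium everyone keeps their 25, and the group total is 11 × 25 = 275.
Each contributed unit returns 9.600 to the group as a whole (0.8727 to each of 11 players), which exceeds 1, so the social optimum is full contribution: group total = 9.600 × 275 = 2640.00.
Efficiency loss = 2640.00 − 275 = 2365.00.

2365.00 labor-hours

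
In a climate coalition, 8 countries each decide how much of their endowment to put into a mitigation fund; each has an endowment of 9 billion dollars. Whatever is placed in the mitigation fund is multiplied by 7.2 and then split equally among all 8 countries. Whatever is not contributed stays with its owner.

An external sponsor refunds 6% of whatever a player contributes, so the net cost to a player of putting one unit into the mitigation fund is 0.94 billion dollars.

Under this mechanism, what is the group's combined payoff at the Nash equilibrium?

With the mechanism, a contributed unit returns (7.2/8) / 0.94 = 0.9574 per unit of net cost — still below 1 — so contributing 0 remains dominant for every player.
At the Nash equilibrium no one contributes; group total payoff = 8 × 9 = 72.

72.00 billion dollars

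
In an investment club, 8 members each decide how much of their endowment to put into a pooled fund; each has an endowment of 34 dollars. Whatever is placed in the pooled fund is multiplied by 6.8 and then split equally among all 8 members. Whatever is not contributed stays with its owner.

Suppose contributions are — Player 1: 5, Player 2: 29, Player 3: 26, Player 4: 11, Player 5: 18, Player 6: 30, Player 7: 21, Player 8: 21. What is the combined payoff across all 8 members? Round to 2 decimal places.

1205.80 dollars

Total contributed: 5 + 29 + 26 + 11 + 18 + 30 + 21 + 21 = 161; total kept: 8 × 34 − 161 = 111.
The pooled fund pays out 6.8 × 161 = 1094.80 in aggregate.
Group total = 111 + 1094.80 = 1205.80.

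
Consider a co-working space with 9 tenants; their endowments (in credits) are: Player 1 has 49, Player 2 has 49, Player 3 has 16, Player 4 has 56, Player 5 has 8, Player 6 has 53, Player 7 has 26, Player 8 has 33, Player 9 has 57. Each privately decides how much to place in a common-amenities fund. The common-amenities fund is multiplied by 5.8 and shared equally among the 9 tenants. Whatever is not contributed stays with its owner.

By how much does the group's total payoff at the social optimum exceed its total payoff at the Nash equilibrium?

1665.60 credits

The private return per contributed unit is 5.8/9 = 0.6444 < 1 for every player regardless of endowment, so the Nash equilibrium is zero contribution and the group total is Σ E_j = 49 + 49 + 16 + 56 + 8 + 53 + 26 + 33 + 57 = 347.
Each contributed unit returns 5.800 to the group, so the social optimum is full contribution by everyone: group total = 5.800 × 347 = 2012.60.
Efficiency loss = (5.800 − 1) × 347 = 1665.60.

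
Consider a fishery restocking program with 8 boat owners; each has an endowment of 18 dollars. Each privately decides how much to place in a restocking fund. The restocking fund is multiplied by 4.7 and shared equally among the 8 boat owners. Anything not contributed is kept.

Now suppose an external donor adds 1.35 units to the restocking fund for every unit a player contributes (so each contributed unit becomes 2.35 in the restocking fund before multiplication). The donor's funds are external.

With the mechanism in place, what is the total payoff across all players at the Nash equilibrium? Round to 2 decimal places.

1590.48 dollars

With the mechanism, a contributed unit returns 4.7 × 2.35 / 8 = 1.3806 per unit of net cost to the contributor — now above 1 — so contributing fully is weakly dominant for every player.
At the Nash equilibrium everyone contributes 18. Group total payoff = 4.7 × 2.35 × 144 = 1590.48.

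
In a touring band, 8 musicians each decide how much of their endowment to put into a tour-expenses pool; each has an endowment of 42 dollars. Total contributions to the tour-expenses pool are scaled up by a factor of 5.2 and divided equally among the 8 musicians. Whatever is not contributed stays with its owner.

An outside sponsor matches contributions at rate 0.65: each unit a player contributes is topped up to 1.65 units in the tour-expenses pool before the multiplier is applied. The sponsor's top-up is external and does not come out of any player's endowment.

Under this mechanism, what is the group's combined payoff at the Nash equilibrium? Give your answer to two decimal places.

2882.88 dollars

With the mechanism, a contributed unit returns 5.2 × 1.65 / 8 = 1.0725 per unit of net cost to the contributor — now above 1 — so contributing fully is weakly dominant for every player.
At the Nash equilibrium everyone contributes 42. Group total payoff = 5.2 × 1.65 × 336 = 2882.88.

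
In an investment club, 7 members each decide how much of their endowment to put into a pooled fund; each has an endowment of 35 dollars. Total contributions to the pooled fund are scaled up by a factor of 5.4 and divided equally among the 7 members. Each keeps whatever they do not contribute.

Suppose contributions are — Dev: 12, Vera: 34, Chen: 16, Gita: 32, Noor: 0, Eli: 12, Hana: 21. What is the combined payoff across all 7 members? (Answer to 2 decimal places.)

803.80 dollars

Total contributed: 12 + 34 + 16 + 32 + 0 + 12 + 21 = 127; total kept: 7 × 35 − 127 = 118.
The pooled fund pays out 5.4 × 127 = 685.80 in aggregate.
Group total = 118 + 685.80 = 803.80.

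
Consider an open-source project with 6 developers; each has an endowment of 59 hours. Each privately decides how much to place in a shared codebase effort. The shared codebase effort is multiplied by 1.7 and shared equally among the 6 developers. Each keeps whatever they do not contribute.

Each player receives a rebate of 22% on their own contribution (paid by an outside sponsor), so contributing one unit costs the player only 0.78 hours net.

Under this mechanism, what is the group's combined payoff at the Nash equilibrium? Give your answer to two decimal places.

354.00 hours

With the mechanism, a contributed unit returns (1.7/6) / 0.78 = 0.3632 per unit of net cost — still below 1 — so contributing 0 remains dominant for every player.
Everyone keeps their endowment and the group total is 6 × 59 = 354.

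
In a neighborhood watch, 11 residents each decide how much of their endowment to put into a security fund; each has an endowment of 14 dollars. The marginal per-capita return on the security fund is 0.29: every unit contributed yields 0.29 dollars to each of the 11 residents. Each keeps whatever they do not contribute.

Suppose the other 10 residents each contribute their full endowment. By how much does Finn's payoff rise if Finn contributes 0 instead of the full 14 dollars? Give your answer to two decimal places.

Switching from a contribution of 14 to 0 lets Finn keep an extra 14 dollars, but lowers the security fund by 14, which costs Finn their own share of that drop: 0.29 × 14 = 4.06.
Net gain = 14 − 4.06 = 9.94. The private return per contributed unit (0.29) is below 1, so free-riding is indeed the best response regardless of what the others do.

9.94 dollars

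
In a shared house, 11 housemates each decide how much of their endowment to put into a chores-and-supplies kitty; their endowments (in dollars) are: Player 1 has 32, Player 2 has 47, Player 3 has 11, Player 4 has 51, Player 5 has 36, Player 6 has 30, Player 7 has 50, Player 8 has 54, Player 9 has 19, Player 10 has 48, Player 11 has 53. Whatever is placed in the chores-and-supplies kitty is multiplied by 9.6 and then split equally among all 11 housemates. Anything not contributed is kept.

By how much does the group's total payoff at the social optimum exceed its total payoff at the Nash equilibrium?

3706.60 dollars

The private return per contributed unit is 9.6/11 = 0.8727 < 1 for every player regardless of endowment, so the Nash equilibrium is zero contribution and the group total is Σ E_j = 32 + 47 + 11 + 51 + 36 + 30 + 50 + 54 + 19 + 48 + 53 = 431.
Each contributed unit returns 9.600 to the group, so the social optimum is full contribution by everyone: group total = 9.600 × 431 = 4137.60.
Efficiency loss = (9.600 − 1) × 431 = 3706.60.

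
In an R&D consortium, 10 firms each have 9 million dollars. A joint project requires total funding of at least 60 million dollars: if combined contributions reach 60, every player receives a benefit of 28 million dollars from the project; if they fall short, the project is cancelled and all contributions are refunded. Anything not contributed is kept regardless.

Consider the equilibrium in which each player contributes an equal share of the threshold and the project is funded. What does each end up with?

Equal share of the threshold: 60/10 = 6.
At this profile no one gains by cutting their contribution: any cut drops the total below 60, the project is cancelled, contributions are refunded, and the deviator ends with 9, which is less than 9 − 6 + 28 = 31. Contributing more than 6 just wastes the excess. So contributing exactly 6 is a best response.
Each player's payoff: 9 − 6 + 28 = 31.

31 million dollars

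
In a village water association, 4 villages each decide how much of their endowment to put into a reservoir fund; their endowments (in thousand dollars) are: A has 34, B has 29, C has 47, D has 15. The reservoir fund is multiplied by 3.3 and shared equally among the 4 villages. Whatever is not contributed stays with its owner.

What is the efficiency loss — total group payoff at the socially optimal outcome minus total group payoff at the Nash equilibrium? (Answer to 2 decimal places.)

287.50 thousand dollars

The private return per contributed unit is 3.3/4 = 0.8250 < 1 for every player regardless of endowment, so the Nash equilibrium is zero contribution and the group total is Σ E_j = 34 + 29 + 47 + 15 = 125.
Each contributed unit returns 3.300 to the group, so the social optimum is full contribution by everyone: group total = 3.300 × 125 = 412.50.
Efficiency loss = (3.300 − 1) × 125 = 287.50.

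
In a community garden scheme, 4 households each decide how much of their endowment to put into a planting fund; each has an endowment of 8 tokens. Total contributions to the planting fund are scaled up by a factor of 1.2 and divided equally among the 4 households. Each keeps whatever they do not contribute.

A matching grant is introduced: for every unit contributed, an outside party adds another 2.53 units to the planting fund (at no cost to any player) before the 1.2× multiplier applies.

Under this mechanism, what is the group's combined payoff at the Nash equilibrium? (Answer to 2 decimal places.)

The effective private return per unit is now 1.2 × 3.53 / 4 = 1.0590 > 1, so every player's dominant strategy flips to full contribution.
So the Nash equilibrium is full contribution by all 4; the group earns 1.2 × 3.53 × 32 = 135.55.

135.55 tokens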